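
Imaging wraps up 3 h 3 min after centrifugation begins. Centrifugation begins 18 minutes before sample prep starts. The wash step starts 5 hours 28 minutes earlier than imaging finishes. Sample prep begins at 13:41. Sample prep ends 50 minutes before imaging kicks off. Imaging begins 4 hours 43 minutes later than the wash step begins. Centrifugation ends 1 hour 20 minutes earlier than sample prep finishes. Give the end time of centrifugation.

13:31

Centrifugation starts at 13:41 − 18 min = 13:23.
Imaging ends at 13:23 + 183 min = 16:26.
The wash step starts at 16:26 − 328 min = 10:58.
Imaging starts at 10:58 + 283 min = 15:41.
Sample prep ends at 15:41 − 50 min = 14:51.
Centrifugation ends at 14:51 − 80 min = 13:31.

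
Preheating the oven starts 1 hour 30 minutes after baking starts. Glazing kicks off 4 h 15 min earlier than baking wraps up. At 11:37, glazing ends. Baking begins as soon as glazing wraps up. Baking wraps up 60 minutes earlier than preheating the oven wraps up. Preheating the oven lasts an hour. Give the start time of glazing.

08:52

Baking starts at 11:37.
Preheating the oven starts at 11:37 + 90 min = 13:07.
Preheating the oven ends at 13:07 + 60 min = 14:07.
Baking ends at 14:07 − 60 min = 13:07.
Glazing starts at 13:07 − 255 min = 08:52.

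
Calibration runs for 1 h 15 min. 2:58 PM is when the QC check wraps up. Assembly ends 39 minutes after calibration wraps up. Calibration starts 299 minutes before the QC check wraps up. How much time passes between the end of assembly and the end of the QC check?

Calibration starts at 2:58 PM − 299 min = 9:59 AM.
Calibration ends at 9:59 AM + 75 min = 11:14 AM.
Assembly ends at 11:14 AM + 39 min = 11:53 AM.
From 11:53 AM to 2:58 PM is 185 minutes.

185 minutes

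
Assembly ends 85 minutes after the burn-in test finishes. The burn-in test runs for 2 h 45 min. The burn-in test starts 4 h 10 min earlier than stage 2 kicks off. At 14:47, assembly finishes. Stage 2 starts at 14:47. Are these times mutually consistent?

The burn-in test starts at 14:47 − 250 min = 10:37.
The burn-in test ends at 10:37 + 165 min = 13:22.
Assembly ends at 13:22 + 85 min = 14:47.
That matches the stated 14:47, so the schedule is consistent.

Yes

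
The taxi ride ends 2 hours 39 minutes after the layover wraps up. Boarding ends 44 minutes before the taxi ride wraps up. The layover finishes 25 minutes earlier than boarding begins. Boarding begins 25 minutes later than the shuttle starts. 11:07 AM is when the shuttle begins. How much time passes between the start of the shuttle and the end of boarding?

Boarding starts at 11:07 AM + 25 min = 11:32 AM.
The layover ends at 11:32 AM − 25 min = 11:07 AM.
The taxi ride ends at 11:07 AM + 159 min = 1:46 PM.
Boarding ends at 1:46 PM − 44 min = 1:02 PM.
From 11:07 AM to 1:02 PM is 1 h 55 min.

1 h 55 min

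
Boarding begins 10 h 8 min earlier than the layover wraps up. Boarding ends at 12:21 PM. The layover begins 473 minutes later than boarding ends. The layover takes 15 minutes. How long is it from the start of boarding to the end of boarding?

2 hours

The layover starts at 12:21 PM + 473 min = 8:14 PM.
The layover ends at 8:14 PM + 15 min = 8:29 PM.
Boarding starts at 8:29 PM − 608 min = 10:21 AM.
From 10:21 AM to 12:21 PM is 2 hours.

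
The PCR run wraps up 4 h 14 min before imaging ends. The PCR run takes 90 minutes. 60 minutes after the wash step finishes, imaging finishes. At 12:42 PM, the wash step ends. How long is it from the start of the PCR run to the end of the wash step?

Imaging ends at 12:42 PM + 60 min = 1:42 PM.
The PCR run ends at 1:42 PM − 254 min = 9:28 AM.
The PCR run starts at 9:28 AM − 90 min = 7:58 AM.
From 7:58 AM to 12:42 PM is 4 hours 44 minutes.

4 hours 44 minutes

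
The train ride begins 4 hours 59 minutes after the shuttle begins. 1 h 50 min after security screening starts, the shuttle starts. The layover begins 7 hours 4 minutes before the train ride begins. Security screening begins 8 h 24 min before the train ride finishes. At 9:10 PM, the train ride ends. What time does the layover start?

12:31 PM

Security screening starts at 9:10 PM − 504 min = 12:46 PM.
The shuttle starts at 12:46 PM + 110 min = 2:36 PM.
The train ride starts at 2:36 PM + 299 min = 7:35 PM.
The layover starts at 7:35 PM − 424 min = 12:31 PM.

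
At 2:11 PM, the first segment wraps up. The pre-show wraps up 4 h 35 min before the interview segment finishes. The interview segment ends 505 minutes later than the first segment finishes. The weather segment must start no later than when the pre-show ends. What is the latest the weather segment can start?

The interview segment ends at 2:11 PM + 505 min = 10:36 PM.
The pre-show ends at 10:36 PM − 275 min = 6:01 PM.
The weather segment is bounded by the pre-show, so the latest it can start is 6:01 PM.

6:01 PM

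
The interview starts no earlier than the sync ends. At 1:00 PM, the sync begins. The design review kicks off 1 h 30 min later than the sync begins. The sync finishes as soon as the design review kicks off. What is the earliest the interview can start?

2:30 PM

The design review starts at 1:00 PM + 90 min = 2:30 PM.
So the sync ends at 2:30 PM.
The interview is bounded by the sync, so the earliest it can start is 2:30 PM.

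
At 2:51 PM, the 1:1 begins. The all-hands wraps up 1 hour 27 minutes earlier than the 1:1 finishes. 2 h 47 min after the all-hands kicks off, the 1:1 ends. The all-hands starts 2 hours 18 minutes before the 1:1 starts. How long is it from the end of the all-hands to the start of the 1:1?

The all-hands starts at 2:51 PM − 138 min = 12:33 PM.
The 1:1 ends at 12:33 PM + 167 min = 3:20 PM.
The all-hands ends at 3:20 PM − 87 min = 1:53 PM.
From 1:53 PM to 2:51 PM is 58 minutes.

58 minutes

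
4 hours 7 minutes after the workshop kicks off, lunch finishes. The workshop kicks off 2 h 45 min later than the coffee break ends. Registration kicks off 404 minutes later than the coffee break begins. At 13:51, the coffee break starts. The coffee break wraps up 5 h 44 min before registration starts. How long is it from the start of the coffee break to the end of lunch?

7 hours 52 minutes

Registration starts at 13:51 + 404 min = 20:35.
The coffee break ends at 20:35 − 344 min = 14:51.
The workshop starts at 14:51 + 165 min = 17:36.
Lunch ends at 17:36 + 247 min = 21:43.
From 13:51 to 21:43 is 7 hours 52 minutes.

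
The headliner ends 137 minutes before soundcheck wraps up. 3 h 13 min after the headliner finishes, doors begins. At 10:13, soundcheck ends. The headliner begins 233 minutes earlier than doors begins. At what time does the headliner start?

07:16

The headliner ends at 10:13 − 137 min = 07:56.
Doors starts at 07:56 + 193 min = 11:09.
The headliner starts at 11:09 − 233 min = 07:16.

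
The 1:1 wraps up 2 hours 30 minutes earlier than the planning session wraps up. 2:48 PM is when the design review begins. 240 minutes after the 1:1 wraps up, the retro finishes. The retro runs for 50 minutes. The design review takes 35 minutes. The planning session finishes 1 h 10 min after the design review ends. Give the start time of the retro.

5:13 PM

The design review ends at 2:48 PM + 35 min = 3:23 PM.
The planning session ends at 3:23 PM + 70 min = 4:33 PM.
The 1:1 ends at 4:33 PM − 150 min = 2:03 PM.
The retro ends at 2:03 PM + 240 min = 6:03 PM.
The retro starts at 6:03 PM − 50 min = 5:13 PM.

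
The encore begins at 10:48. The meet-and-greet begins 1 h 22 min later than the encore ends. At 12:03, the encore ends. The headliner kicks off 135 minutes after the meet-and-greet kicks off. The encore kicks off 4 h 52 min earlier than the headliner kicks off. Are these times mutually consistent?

The meet-and-greet starts at 12:03 + 82 min = 13:25.
The headliner starts at 13:25 + 135 min = 15:40.
The encore starts at 15:40 − 292 min = 10:48.
That matches the stated 10:48, so the schedule is consistent.

Yes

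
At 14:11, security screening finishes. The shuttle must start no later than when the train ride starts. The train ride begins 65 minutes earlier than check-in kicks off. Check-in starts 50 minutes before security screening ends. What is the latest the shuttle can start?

Check-in starts at 14:11 − 50 min = 13:21.
The train ride starts at 13:21 − 65 min = 12:16.
The shuttle is bounded by the train ride, so the latest it can start is 12:16.

12:16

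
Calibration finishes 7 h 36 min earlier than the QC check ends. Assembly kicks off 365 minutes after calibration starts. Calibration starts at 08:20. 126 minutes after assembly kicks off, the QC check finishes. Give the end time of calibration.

Assembly starts at 08:20 + 365 min = 14:25.
The QC check ends at 14:25 + 126 min = 16:31.
Calibration ends at 16:31 − 456 min = 08:55.

08:55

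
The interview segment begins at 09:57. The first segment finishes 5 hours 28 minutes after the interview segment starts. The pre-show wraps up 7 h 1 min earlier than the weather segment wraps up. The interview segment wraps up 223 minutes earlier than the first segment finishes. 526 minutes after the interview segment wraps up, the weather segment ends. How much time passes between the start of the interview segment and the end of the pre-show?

The first segment ends at 09:57 + 328 min = 15:25.
The interview segment ends at 15:25 − 223 min = 11:42.
The weather segment ends at 11:42 + 526 min = 20:28.
The pre-show ends at 20:28 − 421 min = 13:27.
From 09:57 to 13:27 is 3.5 hours.

3.5 hours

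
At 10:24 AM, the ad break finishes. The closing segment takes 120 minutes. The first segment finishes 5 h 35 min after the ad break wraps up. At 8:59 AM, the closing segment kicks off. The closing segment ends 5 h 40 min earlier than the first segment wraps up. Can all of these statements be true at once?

The first segment ends at 10:24 AM + 335 min = 3:59 PM.
The closing segment ends at 3:59 PM − 340 min = 10:19 AM.
The closing segment starts at 10:19 AM − 120 min = 8:19 AM.
But the closing segment is also said to start at 8:59 AM — a 40-minute conflict.

No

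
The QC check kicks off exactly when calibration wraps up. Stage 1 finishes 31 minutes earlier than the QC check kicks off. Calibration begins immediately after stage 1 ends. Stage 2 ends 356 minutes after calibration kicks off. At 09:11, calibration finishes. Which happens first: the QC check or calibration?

The QC check starts at 09:11.
Stage 1 ends at 09:11 − 31 min = 08:40.
So calibration starts at 08:40.
The QC check starts at 09:11 and calibration starts at 08:40, so calibration is first.

calibration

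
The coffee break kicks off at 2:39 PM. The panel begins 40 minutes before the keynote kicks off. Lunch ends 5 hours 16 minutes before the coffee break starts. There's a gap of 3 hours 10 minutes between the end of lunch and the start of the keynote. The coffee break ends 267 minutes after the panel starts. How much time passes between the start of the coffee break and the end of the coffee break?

Lunch ends at 2:39 PM − 316 min = 9:23 AM.
The keynote starts at 9:23 AM + 190 min = 12:33 PM.
The panel starts at 12:33 PM − 40 min = 11:53 AM.
The coffee break ends at 11:53 AM + 267 min = 4:20 PM.
From 2:39 PM to 4:20 PM is 1 h 41 min.

1 h 41 min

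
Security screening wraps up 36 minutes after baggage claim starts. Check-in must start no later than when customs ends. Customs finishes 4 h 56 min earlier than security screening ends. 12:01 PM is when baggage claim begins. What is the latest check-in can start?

7:41 AM

Security screening ends at 12:01 PM + 36 min = 12:37 PM.
Customs ends at 12:37 PM − 296 min = 7:41 AM.
Check-in is bounded by customs, so the latest it can start is 7:41 AM.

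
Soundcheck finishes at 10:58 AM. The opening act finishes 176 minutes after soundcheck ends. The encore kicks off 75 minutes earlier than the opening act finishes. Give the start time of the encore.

12:39 PM

The opening act ends at 10:58 AM + 176 min = 1:54 PM.
The encore starts at 1:54 PM − 75 min = 12:39 PM.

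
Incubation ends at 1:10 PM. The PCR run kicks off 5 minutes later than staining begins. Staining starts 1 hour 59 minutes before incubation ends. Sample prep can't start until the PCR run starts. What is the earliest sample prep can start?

Staining starts at 1:10 PM − 119 min = 11:11 AM.
The PCR run starts at 11:11 AM + 5 min = 11:16 AM.
Sample prep is bounded by the PCR run, so the earliest it can start is 11:16 AM.

11:16 AM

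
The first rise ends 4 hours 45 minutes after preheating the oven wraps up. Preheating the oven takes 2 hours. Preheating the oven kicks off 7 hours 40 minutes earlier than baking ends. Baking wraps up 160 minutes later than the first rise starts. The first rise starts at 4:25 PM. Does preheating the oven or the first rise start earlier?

preheating the oven

Baking ends at 4:25 PM + 160 min = 7:05 PM.
Preheating the oven starts at 7:05 PM − 460 min = 11:25 AM.
Preheating the oven starts at 11:25 AM and the first rise starts at 4:25 PM, so preheating the oven is first.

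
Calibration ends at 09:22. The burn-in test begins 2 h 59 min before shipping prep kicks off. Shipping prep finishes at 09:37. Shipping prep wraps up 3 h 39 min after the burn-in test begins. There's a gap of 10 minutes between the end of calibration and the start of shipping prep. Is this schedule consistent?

No

Shipping prep starts at 09:22 + 10 min = 09:32.
The burn-in test starts at 09:32 − 179 min = 06:33.
Shipping prep ends at 06:33 + 219 min = 10:12.
But shipping prep is also said to end at 09:37 — a 35-minute conflict.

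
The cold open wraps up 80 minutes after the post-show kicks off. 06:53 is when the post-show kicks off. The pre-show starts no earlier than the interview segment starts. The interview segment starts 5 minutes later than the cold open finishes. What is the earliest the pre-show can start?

The cold open ends at 06:53 + 80 min = 08:13.
The interview segment starts at 08:13 + 5 min = 08:18.
The pre-show is bounded by the interview segment, so the earliest it can start is 08:18.

08:18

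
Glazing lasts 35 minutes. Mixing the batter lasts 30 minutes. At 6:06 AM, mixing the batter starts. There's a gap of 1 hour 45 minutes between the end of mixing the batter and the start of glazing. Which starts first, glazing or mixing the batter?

Mixing the batter ends at 6:06 AM + 30 min = 6:36 AM.
Glazing starts at 6:36 AM + 105 min = 8:21 AM.
Glazing starts at 8:21 AM and mixing the batter starts at 6:06 AM, so mixing the batter is first.

mixing the batter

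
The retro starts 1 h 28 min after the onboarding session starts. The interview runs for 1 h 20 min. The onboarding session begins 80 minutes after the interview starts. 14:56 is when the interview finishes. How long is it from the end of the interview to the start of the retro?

The interview starts at 14:56 − 80 min = 13:36.
The onboarding session starts at 13:36 + 80 min = 14:56.
The retro starts at 14:56 + 88 min = 16:24.
From 14:56 to 16:24 is 1 hour 28 minutes.

1 hour 28 minutes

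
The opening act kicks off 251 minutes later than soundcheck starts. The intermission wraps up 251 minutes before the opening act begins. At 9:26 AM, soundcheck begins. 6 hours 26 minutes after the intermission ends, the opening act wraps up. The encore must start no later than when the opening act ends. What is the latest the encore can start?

The opening act starts at 9:26 AM + 251 min = 1:37 PM.
The intermission ends at 1:37 PM − 251 min = 9:26 AM.
The opening act ends at 9:26 AM + 386 min = 3:52 PM.
The encore is bounded by the opening act, so the latest it can start is 3:52 PM.

3:52 PM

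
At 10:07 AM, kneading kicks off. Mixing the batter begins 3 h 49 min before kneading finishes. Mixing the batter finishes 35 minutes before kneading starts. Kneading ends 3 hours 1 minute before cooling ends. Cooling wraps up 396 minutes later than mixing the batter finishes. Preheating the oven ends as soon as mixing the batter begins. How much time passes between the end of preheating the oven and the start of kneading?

49 minutes

Mixing the batter ends at 10:07 AM − 35 min = 9:32 AM.
Cooling ends at 9:32 AM + 396 min = 4:08 PM.
Kneading ends at 4:08 PM − 181 min = 1:07 PM.
Mixing the batter starts at 1:07 PM − 229 min = 9:18 AM.
So preheating the oven ends at 9:18 AM.
From 9:18 AM to 10:07 AM is 49 minutes.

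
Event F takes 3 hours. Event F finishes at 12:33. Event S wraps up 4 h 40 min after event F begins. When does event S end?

Event F starts at 12:33 − 180 min = 09:33.
Event S ends at 09:33 + 280 min = 14:13.

14:13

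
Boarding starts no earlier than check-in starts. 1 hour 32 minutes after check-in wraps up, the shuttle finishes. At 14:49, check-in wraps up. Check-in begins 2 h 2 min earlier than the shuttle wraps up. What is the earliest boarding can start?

The shuttle ends at 14:49 + 92 min = 16:21.
Check-in starts at 16:21 − 122 min = 14:19.
Boarding is bounded by check-in, so the earliest it can start is 14:19.

14:19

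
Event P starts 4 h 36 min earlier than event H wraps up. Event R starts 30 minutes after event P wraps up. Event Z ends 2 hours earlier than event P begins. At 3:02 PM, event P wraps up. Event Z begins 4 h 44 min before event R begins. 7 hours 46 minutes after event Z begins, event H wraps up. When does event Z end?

11:58 AM

Event R starts at 3:02 PM + 30 min = 3:32 PM.
Event Z starts at 3:32 PM − 284 min = 10:48 AM.
Event H ends at 10:48 AM + 466 min = 6:34 PM.
Event P starts at 6:34 PM − 276 min = 1:58 PM.
Event Z ends at 1:58 PM − 120 min = 11:58 AM.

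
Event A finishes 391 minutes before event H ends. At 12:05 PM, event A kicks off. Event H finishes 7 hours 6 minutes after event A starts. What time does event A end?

12:40 PM

Event H ends at 12:05 PM + 426 min = 7:11 PM.
Event A ends at 7:11 PM − 391 min = 12:40 PM.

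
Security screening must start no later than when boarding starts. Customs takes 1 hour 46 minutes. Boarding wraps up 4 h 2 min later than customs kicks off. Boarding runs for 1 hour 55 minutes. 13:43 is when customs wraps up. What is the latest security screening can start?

14:04

Customs starts at 13:43 − 106 min = 11:57.
Boarding ends at 11:57 + 242 min = 15:59.
Boarding starts at 15:59 − 115 min = 14:04.
Security screening is bounded by boarding, so the latest it can start is 14:04.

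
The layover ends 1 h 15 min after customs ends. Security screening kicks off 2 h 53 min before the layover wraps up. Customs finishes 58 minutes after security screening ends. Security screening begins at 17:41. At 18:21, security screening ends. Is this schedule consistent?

Yes

Customs ends at 18:21 + 58 min = 19:19.
The layover ends at 19:19 + 75 min = 20:34.
Security screening starts at 20:34 − 173 min = 17:41.
That matches the stated 17:41, so the schedule is consistent.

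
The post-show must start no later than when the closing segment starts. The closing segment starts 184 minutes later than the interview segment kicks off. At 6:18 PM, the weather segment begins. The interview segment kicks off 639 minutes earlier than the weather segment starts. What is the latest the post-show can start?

10:43 AM

The interview segment starts at 6:18 PM − 639 min = 7:39 AM.
The closing segment starts at 7:39 AM + 184 min = 10:43 AM.
The post-show is bounded by the closing segment, so the latest it can start is 10:43 AM.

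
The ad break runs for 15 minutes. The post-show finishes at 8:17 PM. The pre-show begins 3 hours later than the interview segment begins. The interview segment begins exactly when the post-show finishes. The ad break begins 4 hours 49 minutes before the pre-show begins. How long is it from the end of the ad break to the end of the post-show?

The interview segment starts at 8:17 PM.
The pre-show starts at 8:17 PM + 180 min = 11:17 PM.
The ad break starts at 11:17 PM − 289 min = 6:28 PM.
The ad break ends at 6:28 PM + 15 min = 6:43 PM.
From 6:43 PM to 8:17 PM is 94 minutes.

94 minutes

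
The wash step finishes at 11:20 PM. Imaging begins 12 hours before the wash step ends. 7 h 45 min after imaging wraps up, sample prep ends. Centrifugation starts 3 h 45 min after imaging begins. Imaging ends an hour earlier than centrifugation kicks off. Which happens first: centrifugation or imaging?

Imaging starts at 11:20 PM − 720 min = 11:20 AM.
Centrifugation starts at 11:20 AM + 225 min = 3:05 PM.
Centrifugation starts at 3:05 PM and imaging starts at 11:20 AM, so imaging is first.

imaging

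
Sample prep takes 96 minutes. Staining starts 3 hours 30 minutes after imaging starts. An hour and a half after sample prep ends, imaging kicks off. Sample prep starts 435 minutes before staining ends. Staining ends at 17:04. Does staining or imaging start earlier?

imaging

Sample prep starts at 17:04 − 435 min = 09:49.
Sample prep ends at 09:49 + 96 min = 11:25.
Imaging starts at 11:25 + 90 min = 12:55.
Staining starts at 12:55 + 210 min = 16:25.
Staining starts at 16:25 and imaging starts at 12:55, so imaging is first.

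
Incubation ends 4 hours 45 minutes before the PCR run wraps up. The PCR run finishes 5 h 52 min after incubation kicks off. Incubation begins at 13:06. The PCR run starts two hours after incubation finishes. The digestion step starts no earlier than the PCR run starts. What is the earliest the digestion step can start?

The PCR run ends at 13:06 + 352 min = 18:58.
Incubation ends at 18:58 − 285 min = 14:13.
The PCR run starts at 14:13 + 120 min = 16:13.
The digestion step is bounded by the PCR run, so the earliest it can start is 16:13.

16:13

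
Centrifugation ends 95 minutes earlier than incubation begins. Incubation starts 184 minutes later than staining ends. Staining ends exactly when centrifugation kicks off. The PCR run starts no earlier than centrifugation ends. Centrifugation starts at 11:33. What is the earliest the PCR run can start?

Staining ends at 11:33.
Incubation starts at 11:33 + 184 min = 14:37.
Centrifugation ends at 14:37 − 95 min = 13:02.
The PCR run is bounded by centrifugation, so the earliest it can start is 13:02.

13:02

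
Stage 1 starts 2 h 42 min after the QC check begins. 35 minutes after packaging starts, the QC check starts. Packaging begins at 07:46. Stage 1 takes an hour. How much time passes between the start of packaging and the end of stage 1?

The QC check starts at 07:46 + 35 min = 08:21.
Stage 1 starts at 08:21 + 162 min = 11:03.
Stage 1 ends at 11:03 + 60 min = 12:03.
From 07:46 to 12:03 is 4 h 17 min.

4 h 17 min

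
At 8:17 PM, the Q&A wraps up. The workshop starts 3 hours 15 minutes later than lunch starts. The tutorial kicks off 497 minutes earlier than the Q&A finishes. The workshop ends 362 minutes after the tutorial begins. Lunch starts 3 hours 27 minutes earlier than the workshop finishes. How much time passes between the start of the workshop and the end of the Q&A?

147 minutes

The tutorial starts at 8:17 PM − 497 min = 12:00 PM.
The workshop ends at 12:00 PM + 362 min = 6:02 PM.
Lunch starts at 6:02 PM − 207 min = 2:35 PM.
The workshop starts at 2:35 PM + 195 min = 5:50 PM.
From 5:50 PM to 8:17 PM is 147 minutes.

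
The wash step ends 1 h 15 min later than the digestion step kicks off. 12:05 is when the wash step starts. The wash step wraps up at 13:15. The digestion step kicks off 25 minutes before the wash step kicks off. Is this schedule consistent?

The digestion step starts at 12:05 − 25 min = 11:40.
The wash step ends at 11:40 + 75 min = 12:55.
But the wash step is also said to end at 13:15 — a 20-minute conflict.

No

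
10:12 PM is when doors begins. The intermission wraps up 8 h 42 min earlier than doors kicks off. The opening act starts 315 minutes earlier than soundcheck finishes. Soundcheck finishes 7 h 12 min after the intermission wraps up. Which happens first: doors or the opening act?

The intermission ends at 10:12 PM − 522 min = 1:30 PM.
Soundcheck ends at 1:30 PM + 432 min = 8:42 PM.
The opening act starts at 8:42 PM − 315 min = 3:27 PM.
Doors starts at 10:12 PM and the opening act starts at 3:27 PM, so the opening act is first.

the opening act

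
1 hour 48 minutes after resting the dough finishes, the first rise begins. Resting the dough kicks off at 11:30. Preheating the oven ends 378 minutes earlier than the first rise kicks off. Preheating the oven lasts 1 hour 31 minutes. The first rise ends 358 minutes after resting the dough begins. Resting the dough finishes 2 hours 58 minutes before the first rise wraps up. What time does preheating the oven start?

08:29

The first rise ends at 11:30 + 358 min = 17:28.
Resting the dough ends at 17:28 − 178 min = 14:30.
The first rise starts at 14:30 + 108 min = 16:18.
Preheating the oven ends at 16:18 − 378 min = 10:00.
Preheating the oven starts at 10:00 − 91 min = 08:29.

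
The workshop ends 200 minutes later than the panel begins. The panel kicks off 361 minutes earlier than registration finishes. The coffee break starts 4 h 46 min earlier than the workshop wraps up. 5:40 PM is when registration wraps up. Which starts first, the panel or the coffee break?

The panel starts at 5:40 PM − 361 min = 11:39 AM.
The workshop ends at 11:39 AM + 200 min = 2:59 PM.
The coffee break starts at 2:59 PM − 286 min = 10:13 AM.
The panel starts at 11:39 AM and the coffee break starts at 10:13 AM, so the coffee break is first.

the coffee break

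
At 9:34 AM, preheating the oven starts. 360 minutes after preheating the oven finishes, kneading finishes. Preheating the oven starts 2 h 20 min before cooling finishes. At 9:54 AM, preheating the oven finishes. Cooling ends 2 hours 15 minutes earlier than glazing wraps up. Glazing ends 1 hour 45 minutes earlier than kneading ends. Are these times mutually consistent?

Yes

Kneading ends at 9:54 AM + 360 min = 3:54 PM.
Glazing ends at 3:54 PM − 105 min = 2:09 PM.
Cooling ends at 2:09 PM − 135 min = 11:54 AM.
Preheating the oven starts at 11:54 AM − 140 min = 9:34 AM.
That matches the stated 9:34 AM, so the schedule is consistent.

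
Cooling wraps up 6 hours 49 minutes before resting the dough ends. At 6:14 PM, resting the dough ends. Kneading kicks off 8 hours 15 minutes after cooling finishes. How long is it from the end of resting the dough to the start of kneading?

86 minutes

Cooling ends at 6:14 PM − 409 min = 11:25 AM.
Kneading starts at 11:25 AM + 495 min = 7:40 PM.
From 6:14 PM to 7:40 PM is 86 minutes.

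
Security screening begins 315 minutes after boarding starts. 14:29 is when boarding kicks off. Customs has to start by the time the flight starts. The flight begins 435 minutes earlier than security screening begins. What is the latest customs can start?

Security screening starts at 14:29 + 315 min = 19:44.
The flight starts at 19:44 − 435 min = 12:29.
Customs is bounded by the flight, so the latest it can start is 12:29.

12:29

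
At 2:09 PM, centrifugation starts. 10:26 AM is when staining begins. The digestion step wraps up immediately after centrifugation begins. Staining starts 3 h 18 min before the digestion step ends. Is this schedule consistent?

No

The digestion step ends at 2:09 PM.
Staining starts at 2:09 PM − 198 min = 10:51 AM.
But staining is also said to start at 10:26 AM — a 25-minute conflict.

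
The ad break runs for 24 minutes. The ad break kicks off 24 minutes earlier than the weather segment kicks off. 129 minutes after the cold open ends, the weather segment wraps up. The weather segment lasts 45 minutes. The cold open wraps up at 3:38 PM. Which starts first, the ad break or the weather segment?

The weather segment ends at 3:38 PM + 129 min = 5:47 PM.
The weather segment starts at 5:47 PM − 45 min = 5:02 PM.
The ad break starts at 5:02 PM − 24 min = 4:38 PM.
The ad break starts at 4:38 PM and the weather segment starts at 5:02 PM, so the ad break is first.

the ad break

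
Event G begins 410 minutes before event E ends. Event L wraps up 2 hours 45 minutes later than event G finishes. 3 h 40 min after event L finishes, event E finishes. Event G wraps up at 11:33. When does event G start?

Event L ends at 11:33 + 165 min = 14:18.
Event E ends at 14:18 + 220 min = 17:58.
Event G starts at 17:58 − 410 min = 11:08.

11:08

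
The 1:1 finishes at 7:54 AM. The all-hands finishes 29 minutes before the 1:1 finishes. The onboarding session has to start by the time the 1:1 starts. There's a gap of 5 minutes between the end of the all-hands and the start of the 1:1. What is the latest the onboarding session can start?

The all-hands ends at 7:54 AM − 29 min = 7:25 AM.
The 1:1 starts at 7:25 AM + 5 min = 7:30 AM.
The onboarding session is bounded by the 1:1, so the latest it can start is 7:30 AM.

7:30 AM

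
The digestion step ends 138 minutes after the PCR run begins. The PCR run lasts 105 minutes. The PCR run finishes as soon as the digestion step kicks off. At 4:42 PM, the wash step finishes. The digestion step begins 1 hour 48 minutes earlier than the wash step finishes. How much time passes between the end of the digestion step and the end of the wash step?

1 hour 15 minutes

The digestion step starts at 4:42 PM − 108 min = 2:54 PM.
So the PCR run ends at 2:54 PM.
The PCR run starts at 2:54 PM − 105 min = 1:09 PM.
The digestion step ends at 1:09 PM + 138 min = 3:27 PM.
From 3:27 PM to 4:42 PM is 1 hour 15 minutes.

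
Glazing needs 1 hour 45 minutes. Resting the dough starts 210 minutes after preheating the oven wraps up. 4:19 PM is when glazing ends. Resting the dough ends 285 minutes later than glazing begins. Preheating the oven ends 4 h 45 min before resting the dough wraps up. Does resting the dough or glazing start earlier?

Glazing starts at 4:19 PM − 105 min = 2:34 PM.
Resting the dough ends at 2:34 PM + 285 min = 7:19 PM.
Preheating the oven ends at 7:19 PM − 285 min = 2:34 PM.
Resting the dough starts at 2:34 PM + 210 min = 6:04 PM.
Resting the dough starts at 6:04 PM and glazing starts at 2:34 PM, so glazing is first.

glazing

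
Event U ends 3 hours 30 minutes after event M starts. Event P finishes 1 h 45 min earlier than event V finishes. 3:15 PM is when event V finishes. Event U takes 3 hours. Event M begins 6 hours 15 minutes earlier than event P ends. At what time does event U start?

7:45 AM

Event P ends at 3:15 PM − 105 min = 1:30 PM.
Event M starts at 1:30 PM − 375 min = 7:15 AM.
Event U ends at 7:15 AM + 210 min = 10:45 AM.
Event U starts at 10:45 AM − 180 min = 7:45 AM.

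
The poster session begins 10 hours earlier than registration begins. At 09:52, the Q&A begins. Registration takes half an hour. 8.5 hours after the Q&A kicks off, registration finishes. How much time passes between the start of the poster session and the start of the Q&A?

Registration ends at 09:52 + 510 min = 18:22.
Registration starts at 18:22 − 30 min = 17:52.
The poster session starts at 17:52 − 600 min = 07:52.
From 07:52 to 09:52 is two hours.

two hours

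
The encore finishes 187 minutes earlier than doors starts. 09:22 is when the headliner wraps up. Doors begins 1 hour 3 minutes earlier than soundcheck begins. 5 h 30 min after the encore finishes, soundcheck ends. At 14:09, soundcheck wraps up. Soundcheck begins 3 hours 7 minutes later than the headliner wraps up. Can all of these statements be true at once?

No

Soundcheck starts at 09:22 + 187 min = 12:29.
Doors starts at 12:29 − 63 min = 11:26.
The encore ends at 11:26 − 187 min = 08:19.
Soundcheck ends at 08:19 + 330 min = 13:49.
But soundcheck is also said to end at 14:09 — a 20-minute conflict.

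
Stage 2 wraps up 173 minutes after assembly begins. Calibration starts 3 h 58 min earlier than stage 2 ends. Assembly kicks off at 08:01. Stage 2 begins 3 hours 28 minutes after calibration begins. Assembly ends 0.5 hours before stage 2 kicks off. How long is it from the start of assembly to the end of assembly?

Stage 2 ends at 08:01 + 173 min = 10:54.
Calibration starts at 10:54 − 238 min = 06:56.
Stage 2 starts at 06:56 + 208 min = 10:24.
Assembly ends at 10:24 − 30 min = 09:54.
From 08:01 to 09:54 is 113 minutes.

113 minutes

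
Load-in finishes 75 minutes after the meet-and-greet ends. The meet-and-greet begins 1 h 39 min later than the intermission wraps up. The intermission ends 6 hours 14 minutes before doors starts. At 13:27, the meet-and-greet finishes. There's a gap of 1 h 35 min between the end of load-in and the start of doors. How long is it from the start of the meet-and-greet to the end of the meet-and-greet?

Load-in ends at 13:27 + 75 min = 14:42.
Doors starts at 14:42 + 95 min = 16:17.
The intermission ends at 16:17 − 374 min = 10:03.
The meet-and-greet starts at 10:03 + 99 min = 11:42.
From 11:42 to 13:27 is 1 hour 45 minutes.

1 hour 45 minutes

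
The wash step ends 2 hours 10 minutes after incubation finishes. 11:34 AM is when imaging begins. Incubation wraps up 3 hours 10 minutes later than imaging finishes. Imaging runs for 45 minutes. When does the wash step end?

5:39 PM

Imaging ends at 11:34 AM + 45 min = 12:19 PM.
Incubation ends at 12:19 PM + 190 min = 3:29 PM.
The wash step ends at 3:29 PM + 130 min = 5:39 PM.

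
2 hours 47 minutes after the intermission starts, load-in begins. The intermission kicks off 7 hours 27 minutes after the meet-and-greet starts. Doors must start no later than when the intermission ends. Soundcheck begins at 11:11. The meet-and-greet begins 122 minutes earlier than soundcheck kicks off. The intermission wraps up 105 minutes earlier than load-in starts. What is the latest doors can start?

17:38

The meet-and-greet starts at 11:11 − 122 min = 09:09.
The intermission starts at 09:09 + 447 min = 16:36.
Load-in starts at 16:36 + 167 min = 19:23.
The intermission ends at 19:23 − 105 min = 17:38.
Doors is bounded by the intermission, so the latest it can start is 17:38.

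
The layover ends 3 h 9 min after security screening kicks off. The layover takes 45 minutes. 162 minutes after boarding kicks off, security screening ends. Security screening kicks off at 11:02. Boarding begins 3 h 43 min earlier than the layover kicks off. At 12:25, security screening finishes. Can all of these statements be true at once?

Yes

The layover ends at 11:02 + 189 min = 14:11.
The layover starts at 14:11 − 45 min = 13:26.
Boarding starts at 13:26 − 223 min = 09:43.
Security screening ends at 09:43 + 162 min = 12:25.
That matches the stated 12:25, so the schedule is consistent.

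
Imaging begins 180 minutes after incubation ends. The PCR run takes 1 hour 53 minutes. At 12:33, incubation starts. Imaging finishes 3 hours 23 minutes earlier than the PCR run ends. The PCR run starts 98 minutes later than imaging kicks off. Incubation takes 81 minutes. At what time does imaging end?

Incubation ends at 12:33 + 81 min = 13:54.
Imaging starts at 13:54 + 180 min = 16:54.
The PCR run starts at 16:54 + 98 min = 18:32.
The PCR run ends at 18:32 + 113 min = 20:25.
Imaging ends at 20:25 − 203 min = 17:02.

17:02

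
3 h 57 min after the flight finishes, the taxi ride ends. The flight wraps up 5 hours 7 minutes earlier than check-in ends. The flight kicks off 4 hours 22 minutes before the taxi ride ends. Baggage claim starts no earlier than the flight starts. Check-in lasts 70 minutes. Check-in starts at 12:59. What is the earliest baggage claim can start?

08:37

Check-in ends at 12:59 + 70 min = 14:09.
The flight ends at 14:09 − 307 min = 09:02.
The taxi ride ends at 09:02 + 237 min = 12:59.
The flight starts at 12:59 − 262 min = 08:37.
Baggage claim is bounded by the flight, so the earliest it can start is 08:37.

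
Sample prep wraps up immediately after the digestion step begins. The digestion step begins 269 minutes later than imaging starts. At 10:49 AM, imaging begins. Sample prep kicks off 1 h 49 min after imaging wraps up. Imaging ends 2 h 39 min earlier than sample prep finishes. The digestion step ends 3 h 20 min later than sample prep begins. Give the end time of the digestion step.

The digestion step starts at 10:49 AM + 269 min = 3:18 PM.
So sample prep ends at 3:18 PM.
Imaging ends at 3:18 PM − 159 min = 12:39 PM.
Sample prep starts at 12:39 PM + 109 min = 2:28 PM.
The digestion step ends at 2:28 PM + 200 min = 5:48 PM.

5:48 PM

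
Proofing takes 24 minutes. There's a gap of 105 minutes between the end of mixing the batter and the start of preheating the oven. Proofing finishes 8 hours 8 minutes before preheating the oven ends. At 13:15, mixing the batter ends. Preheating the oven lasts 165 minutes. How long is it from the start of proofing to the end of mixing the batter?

242 minutes

Preheating the oven starts at 13:15 + 105 min = 15:00.
Preheating the oven ends at 15:00 + 165 min = 17:45.
Proofing ends at 17:45 − 488 min = 09:37.
Proofing starts at 09:37 − 24 min = 09:13.
From 09:13 to 13:15 is 242 minutes.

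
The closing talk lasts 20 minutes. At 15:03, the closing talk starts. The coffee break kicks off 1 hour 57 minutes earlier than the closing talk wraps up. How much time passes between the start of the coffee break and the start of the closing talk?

1 h 37 min

The closing talk ends at 15:03 + 20 min = 15:23.
The coffee break starts at 15:23 − 117 min = 13:26.
From 13:26 to 15:03 is 1 h 37 min.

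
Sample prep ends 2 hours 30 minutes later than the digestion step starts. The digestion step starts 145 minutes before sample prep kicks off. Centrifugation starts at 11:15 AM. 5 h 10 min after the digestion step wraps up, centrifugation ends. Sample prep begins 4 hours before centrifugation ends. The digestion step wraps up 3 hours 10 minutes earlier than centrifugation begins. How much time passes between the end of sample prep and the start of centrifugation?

The digestion step ends at 11:15 AM − 190 min = 8:05 AM.
Centrifugation ends at 8:05 AM + 310 min = 1:15 PM.
Sample prep starts at 1:15 PM − 240 min = 9:15 AM.
The digestion step starts at 9:15 AM − 145 min = 6:50 AM.
Sample prep ends at 6:50 AM + 150 min = 9:20 AM.
From 9:20 AM to 11:15 AM is 1 h 55 min.

1 h 55 min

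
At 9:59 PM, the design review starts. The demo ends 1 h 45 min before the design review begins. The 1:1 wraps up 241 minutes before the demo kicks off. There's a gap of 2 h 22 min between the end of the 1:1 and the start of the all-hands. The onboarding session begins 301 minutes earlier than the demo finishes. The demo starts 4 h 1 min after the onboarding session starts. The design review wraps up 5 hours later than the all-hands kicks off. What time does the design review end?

The demo ends at 9:59 PM − 105 min = 8:14 PM.
The onboarding session starts at 8:14 PM − 301 min = 3:13 PM.
The demo starts at 3:13 PM + 241 min = 7:14 PM.
The 1:1 ends at 7:14 PM − 241 min = 3:13 PM.
The all-hands starts at 3:13 PM + 142 min = 5:35 PM.
The design review ends at 5:35 PM + 300 min = 10:35 PM.

10:35 PM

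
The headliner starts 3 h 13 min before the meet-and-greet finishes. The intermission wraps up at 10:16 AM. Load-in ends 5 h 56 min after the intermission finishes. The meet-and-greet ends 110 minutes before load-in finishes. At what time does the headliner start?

11:09 AM

Load-in ends at 10:16 AM + 356 min = 4:12 PM.
The meet-and-greet ends at 4:12 PM − 110 min = 2:22 PM.
The headliner starts at 2:22 PM − 193 min = 11:09 AM.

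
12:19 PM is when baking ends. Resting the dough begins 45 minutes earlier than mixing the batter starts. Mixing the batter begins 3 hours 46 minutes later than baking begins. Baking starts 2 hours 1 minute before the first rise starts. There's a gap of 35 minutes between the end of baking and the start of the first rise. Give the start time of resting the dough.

1:54 PM

The first rise starts at 12:19 PM + 35 min = 12:54 PM.
Baking starts at 12:54 PM − 121 min = 10:53 AM.
Mixing the batter starts at 10:53 AM + 226 min = 2:39 PM.
Resting the dough starts at 2:39 PM − 45 min = 1:54 PM.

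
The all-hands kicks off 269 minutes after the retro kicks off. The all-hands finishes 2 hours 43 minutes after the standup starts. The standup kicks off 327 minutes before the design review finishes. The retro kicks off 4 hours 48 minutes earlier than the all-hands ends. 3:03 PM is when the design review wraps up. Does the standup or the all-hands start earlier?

the standup

The standup starts at 3:03 PM − 327 min = 9:36 AM.
The all-hands ends at 9:36 AM + 163 min = 12:19 PM.
The retro starts at 12:19 PM − 288 min = 7:31 AM.
The all-hands starts at 7:31 AM + 269 min = 12:00 PM.
The standup starts at 9:36 AM and the all-hands starts at 12:00 PM, so the standup is first.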